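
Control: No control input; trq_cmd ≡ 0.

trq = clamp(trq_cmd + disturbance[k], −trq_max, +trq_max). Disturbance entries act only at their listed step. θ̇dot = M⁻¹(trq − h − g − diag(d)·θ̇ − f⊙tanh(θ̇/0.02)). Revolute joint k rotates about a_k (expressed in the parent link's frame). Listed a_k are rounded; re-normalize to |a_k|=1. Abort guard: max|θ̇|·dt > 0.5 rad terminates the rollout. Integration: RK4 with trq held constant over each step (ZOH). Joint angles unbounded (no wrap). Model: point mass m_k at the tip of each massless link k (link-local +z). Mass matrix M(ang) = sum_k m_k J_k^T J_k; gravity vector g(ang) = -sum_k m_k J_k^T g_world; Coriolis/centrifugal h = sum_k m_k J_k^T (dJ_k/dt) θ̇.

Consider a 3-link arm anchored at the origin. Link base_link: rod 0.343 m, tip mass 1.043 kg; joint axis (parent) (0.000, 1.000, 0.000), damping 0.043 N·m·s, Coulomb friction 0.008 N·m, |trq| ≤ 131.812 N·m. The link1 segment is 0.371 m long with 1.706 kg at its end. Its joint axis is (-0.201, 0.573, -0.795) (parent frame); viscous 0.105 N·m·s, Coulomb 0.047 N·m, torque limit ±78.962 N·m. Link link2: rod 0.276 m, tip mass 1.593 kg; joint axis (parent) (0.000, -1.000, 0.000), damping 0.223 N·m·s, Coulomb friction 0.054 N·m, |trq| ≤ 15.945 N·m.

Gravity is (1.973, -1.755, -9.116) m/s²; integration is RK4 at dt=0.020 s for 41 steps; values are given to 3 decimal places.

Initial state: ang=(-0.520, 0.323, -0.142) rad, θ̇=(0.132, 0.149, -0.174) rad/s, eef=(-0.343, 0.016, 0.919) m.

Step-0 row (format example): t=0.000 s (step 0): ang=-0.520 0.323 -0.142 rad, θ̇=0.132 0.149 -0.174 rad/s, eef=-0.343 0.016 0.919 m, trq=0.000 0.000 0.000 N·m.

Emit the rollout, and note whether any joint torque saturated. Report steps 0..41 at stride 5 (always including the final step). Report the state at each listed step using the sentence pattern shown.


t=0.100 s (step 5): ang=-0.591 0.554 -0.159 rad, θ̇=-1.407 4.161 0.014 rad/s, eef=-0.318 0.005 0.917 m, trq=0.000 0.000 0.000 N·m.
t=0.200 s (step 10): ang=-0.749 1.012 -0.157 rad, θ̇=-1.639 4.773 -0.002 rad/s, eef=-0.302 -0.059 0.890 m, trq=0.000 0.000 0.000 N·m.
t=0.300 s (step 15): ang=-0.911 1.509 -0.156 rad, θ̇=-1.581 5.246 0.056 rad/s, eef=-0.302 -0.184 0.828 m, trq=0.000 0.000 0.000 N·m.
t=0.400 s (step 20): ang=-1.057 2.086 -0.132 rad, θ̇=-1.261 6.479 0.520 rad/s, eef=-0.317 -0.357 0.706 m, trq=0.000 0.000 0.000 N·m.
t=0.500 s (step 25): ang=-1.118 2.888 -0.009 rad, θ̇=0.729 10.767 2.647 rad/s, eef=-0.340 -0.548 0.493 m, trq=0.000 0.000 0.000 N·m.
t=0.600 s (step 30): ang=-0.936 4.267 0.842 rad, θ̇=-1.407 8.475 8.174 rad/s, eef=-0.413 -0.576 0.201 m, trq=0.000 0.000 0.000 N·m.
t=0.700 s (step 35): ang=-1.235 4.924 1.266 rad, θ̇=-4.066 5.803 0.558 rad/s, eef=-0.543 -0.433 -0.087 m, trq=0.000 0.000 0.000 N·m.
t=0.800 s (step 40): ang=-1.717 5.459 0.900 rad, θ̇=-5.618 4.624 -8.468 rad/s, eef=-0.661 -0.278 -0.451 m, trq=0.000 0.000 0.000 N·m.
t=0.820 s (step 41): ang=-1.834 5.547 0.708 rad, θ̇=-6.056 4.259 -10.785 rad/s, eef=-0.678 -0.237 -0.528 m.
any joint saturated: no


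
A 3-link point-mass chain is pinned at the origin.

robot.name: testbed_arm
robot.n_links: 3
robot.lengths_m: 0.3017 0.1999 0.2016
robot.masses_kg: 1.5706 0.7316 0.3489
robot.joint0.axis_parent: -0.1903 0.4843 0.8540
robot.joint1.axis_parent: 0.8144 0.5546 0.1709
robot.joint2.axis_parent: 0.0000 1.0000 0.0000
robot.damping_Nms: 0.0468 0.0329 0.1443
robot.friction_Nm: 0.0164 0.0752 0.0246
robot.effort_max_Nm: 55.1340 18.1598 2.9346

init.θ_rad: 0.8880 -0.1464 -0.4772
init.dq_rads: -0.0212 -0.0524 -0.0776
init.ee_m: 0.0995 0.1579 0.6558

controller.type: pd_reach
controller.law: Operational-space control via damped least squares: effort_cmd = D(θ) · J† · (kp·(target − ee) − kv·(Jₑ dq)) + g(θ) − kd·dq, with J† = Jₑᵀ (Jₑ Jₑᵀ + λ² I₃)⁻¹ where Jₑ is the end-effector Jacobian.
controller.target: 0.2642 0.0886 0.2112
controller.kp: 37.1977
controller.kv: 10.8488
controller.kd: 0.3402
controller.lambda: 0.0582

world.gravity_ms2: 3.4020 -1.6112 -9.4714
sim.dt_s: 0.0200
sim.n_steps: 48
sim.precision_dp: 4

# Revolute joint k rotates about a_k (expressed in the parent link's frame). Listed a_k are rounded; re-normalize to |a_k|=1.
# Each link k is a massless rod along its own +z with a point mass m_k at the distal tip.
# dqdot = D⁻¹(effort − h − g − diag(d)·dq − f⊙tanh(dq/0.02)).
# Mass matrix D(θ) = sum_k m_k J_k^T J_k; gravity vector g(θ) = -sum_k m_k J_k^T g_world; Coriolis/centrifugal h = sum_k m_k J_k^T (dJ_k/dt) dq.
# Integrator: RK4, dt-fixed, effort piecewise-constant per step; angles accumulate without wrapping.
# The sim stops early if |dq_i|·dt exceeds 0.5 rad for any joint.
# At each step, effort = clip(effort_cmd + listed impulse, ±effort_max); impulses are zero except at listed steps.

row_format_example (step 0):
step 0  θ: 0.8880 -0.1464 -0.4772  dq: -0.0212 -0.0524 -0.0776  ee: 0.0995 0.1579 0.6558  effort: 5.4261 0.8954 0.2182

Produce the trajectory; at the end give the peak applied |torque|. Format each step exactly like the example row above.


step 1  θ: 0.9036 -0.1441 -0.4984  dq: 1.5574 0.2668 -1.9362  ee: 0.1003 0.1579 0.6541  effort: 3.8077 0.3867 0.7418
step 2  θ: 0.9446 -0.1383 -0.5360  dq: 2.5386 0.3192 -1.8353  ee: 0.1049 0.1606 0.6499  effort: 2.1818 -0.0567 0.4639
step 3  θ: 1.0019 -0.1309 -0.5722  dq: 3.1950 0.4395 -1.7990  ee: 0.1131 0.1671 0.6441  effort: 0.8852 -0.5041 0.2630
step 4  θ: 1.0698 -0.1206 -0.6078  dq: 3.5813 0.5995 -1.7676  ee: 0.1239 0.1763 0.6369  effort: -0.1405 -0.9404 0.1049
step 5  θ: 1.1432 -0.1070 -0.6427  dq: 3.7530 0.7723 -1.7326  ee: 0.1363 0.1875 0.6284  effort: -0.9371 -1.3434 -0.0197
step 6  θ: 1.2183 -0.0900 -0.6768  dq: 3.7614 0.9348 -1.6890  ee: 0.1495 0.2000 0.6188  effort: -1.5398 -1.6951 -0.1179
step 7  θ: 1.2925 -0.0700 -0.7100  dq: 3.6528 1.0714 -1.6367  ee: 0.1628 0.2135 0.6082  effort: -1.9790 -1.9849 -0.1942
step 8  θ: 1.3637 -0.0476 -0.7421  dq: 3.4665 1.1745 -1.5791  ee: 0.1755 0.2275 0.5969  effort: -2.2822 -2.2104 -0.2516
step 9  θ: 1.4307 -0.0234 -0.7731  dq: 3.2342 1.2430 -1.5210  ee: 0.1874 0.2416 0.5851  effort: -2.4746 -2.3754 -0.2922
step 10  θ: 1.4929 0.0018 -0.8030  dq: 2.9799 1.2796 -1.4663  ee: 0.1981 0.2554 0.5730  effort: -2.5791 -2.4875 -0.3182
step 11  θ: 1.5498 0.0275 -0.8318  dq: 2.7201 1.2896 -1.4180  ee: 0.2076 0.2687 0.5608  effort: -2.6164 -2.5563 -0.3318
step 12  θ: 1.6017 0.0532 -0.8597  dq: 2.4660 1.2792 -1.3770  ee: 0.2158 0.2812 0.5487  effort: -2.6039 -2.5913 -0.3354
step 13  θ: 1.6486 0.0786 -0.8869  dq: 2.2240 1.2544 -1.3433  ee: 0.2228 0.2927 0.5369  effort: -2.5565 -2.6013 -0.3313
step 14  θ: 1.6908 0.1033 -0.9135  dq: 1.9973 1.2204 -1.3160  ee: 0.2287 0.3031 0.5254  effort: -2.4858 -2.5938 -0.3217
step 15  θ: 1.7286 0.1273 -0.9396  dq: 1.7874 1.1816 -1.2937  ee: 0.2337 0.3125 0.5144  effort: -2.4011 -2.5748 -0.3084
step 16  θ: 1.7624 0.1506 -0.9653  dq: 1.5942 1.1412 -1.2751  ee: 0.2380 0.3207 0.5039  effort: -2.3091 -2.5488 -0.2929
step 17  θ: 1.7925 0.1730 -0.9906  dq: 1.4169 1.1017 -1.2591  ee: 0.2416 0.3279 0.4940  effort: -2.2147 -2.5194 -0.2764
step 18  θ: 1.8192 0.1946 -1.0156  dq: 1.2545 1.0646 -1.2447  ee: 0.2446 0.3340 0.4846  effort: -2.1215 -2.4887 -0.2598
step 19  θ: 1.8428 0.2156 -1.0404  dq: 1.1057 1.0311 -1.2312  ee: 0.2473 0.3392 0.4758  effort: -2.0318 -2.4585 -0.2435
step 20  θ: 1.8636 0.2359 -1.0649  dq: 0.9691 1.0018 -1.2179  ee: 0.2496 0.3435 0.4675  effort: -1.9470 -2.4296 -0.2281
step 21  θ: 1.8817 0.2557 -1.0891  dq: 0.8436 0.9767 -1.2044  ee: 0.2517 0.3470 0.4596  effort: -1.8679 -2.4028 -0.2137
step 22  θ: 1.8974 0.2750 -1.1130  dq: 0.7281 0.9561 -1.1905  ee: 0.2536 0.3497 0.4523  effort: -1.7950 -2.3782 -0.2004
step 23  θ: 1.9109 0.2940 -1.1367  dq: 0.6216 0.9397 -1.1761  ee: 0.2554 0.3517 0.4453  effort: -1.7282 -2.3559 -0.1884
step 24  θ: 1.9224 0.3127 -1.1600  dq: 0.5231 0.9273 -1.1609  ee: 0.2571 0.3531 0.4388  effort: -1.6675 -2.3360 -0.1777
step 25  θ: 1.9319 0.3311 -1.1831  dq: 0.4319 0.9186 -1.1451  ee: 0.2588 0.3539 0.4326  effort: -1.6126 -2.3182 -0.1682
step 26  θ: 1.9397 0.3494 -1.2058  dq: 0.3474 0.9134 -1.1284  ee: 0.2605 0.3541 0.4268  effort: -1.5632 -2.3025 -0.1599
step 27  θ: 1.9459 0.3677 -1.2282  dq: 0.2690 0.9111 -1.1110  ee: 0.2621 0.3539 0.4213  effort: -1.5189 -2.2886 -0.1527
step 28  θ: 1.9505 0.3859 -1.2502  dq: 0.1962 0.9116 -1.0930  ee: 0.2638 0.3533 0.4161  effort: -1.4793 -2.2764 -0.1466
step 29  θ: 1.9538 0.4042 -1.2719  dq: 0.1286 0.9144 -1.0742  ee: 0.2654 0.3523 0.4111  effort: -1.4441 -2.2657 -0.1416
step 30  θ: 1.9557 0.4225 -1.2932  dq: 0.0659 0.9194 -1.0548  ee: 0.2672 0.3509 0.4064  effort: -1.4128 -2.2562 -0.1375
step 31  θ: 1.9565 0.4409 -1.3141  dq: 0.0079 0.9259 -1.0352  ee: 0.2689 0.3492 0.4019  effort: -1.3857 -2.2479 -0.1343
step 32  θ: 1.9561 0.4595 -1.3346  dq: -0.0425 0.9327 -1.0178  ee: 0.2707 0.3472 0.3976  effort: -1.3678 -2.2401 -0.1312
step 33  θ: 1.9548 0.4783 -1.3548  dq: -0.0891 0.9405 -0.9979  ee: 0.2725 0.3450 0.3935  effort: -1.3531 -2.2333 -0.1298
step 34  θ: 1.9526 0.4972 -1.3745  dq: -0.1330 0.9498 -0.9767  ee: 0.2743 0.3425 0.3895  effort: -1.3395 -2.2274 -0.1294
step 35  θ: 1.9495 0.5163 -1.3939  dq: -0.1740 0.9603 -0.9550  ee: 0.2761 0.3398 0.3857  effort: -1.3271 -2.2222 -0.1298
step 36  θ: 1.9456 0.5356 -1.4127  dq: -0.2122 0.9714 -0.9331  ee: 0.2780 0.3370 0.3820  effort: -1.3159 -2.2175 -0.1309
step 37  θ: 1.9410 0.5551 -1.4312  dq: -0.2474 0.9830 -0.9110  ee: 0.2799 0.3339 0.3784  effort: -1.3059 -2.2132 -0.1325
step 38  θ: 1.9358 0.5749 -1.4492  dq: -0.2799 0.9948 -0.8887  ee: 0.2818 0.3307 0.3750  effort: -1.2973 -2.2090 -0.1347
step 39  θ: 1.9299 0.5949 -1.4668  dq: -0.3095 1.0065 -0.8664  ee: 0.2837 0.3273 0.3716  effort: -1.2900 -2.2050 -0.1375
step 40  θ: 1.9234 0.6152 -1.4839  dq: -0.3364 1.0180 -0.8440  ee: 0.2857 0.3238 0.3684  effort: -1.2838 -2.2011 -0.1408
step 41  θ: 1.9164 0.6357 -1.5005  dq: -0.3607 1.0292 -0.8216  ee: 0.2876 0.3202 0.3652  effort: -1.2789 -2.1970 -0.1446
step 42  θ: 1.9090 0.6564 -1.5168  dq: -0.3824 1.0399 -0.7993  ee: 0.2895 0.3165 0.3621  effort: -1.2751 -2.1929 -0.1489
step 43  θ: 1.9011 0.6773 -1.5325  dq: -0.4017 1.0499 -0.7770  ee: 0.2915 0.3127 0.3591  effort: -1.2723 -2.1886 -0.1536
step 44  θ: 1.8929 0.6984 -1.5479  dq: -0.4186 1.0592 -0.7549  ee: 0.2934 0.3087 0.3562  effort: -1.2705 -2.1841 -0.1588
step 45  θ: 1.8844 0.7196 -1.5628  dq: -0.4333 1.0677 -0.7330  ee: 0.2953 0.3048 0.3533  effort: -1.2697 -2.1792 -0.1643
step 46  θ: 1.8756 0.7411 -1.5772  dq: -0.4458 1.0753 -0.7113  ee: 0.2971 0.3007 0.3505  effort: -1.2697 -2.1741 -0.1702
step 47  θ: 1.8666 0.7626 -1.5913  dq: -0.4563 1.0819 -0.6899  ee: 0.2990 0.2966 0.3477  effort: -1.2706 -2.1685 -0.1765
step 48  θ: 1.8574 0.7843 -1.6049  dq: -0.4648 1.0874 -0.6688  ee: 0.3008 0.2925 0.3450
max |effort| (N·m): 5.4261


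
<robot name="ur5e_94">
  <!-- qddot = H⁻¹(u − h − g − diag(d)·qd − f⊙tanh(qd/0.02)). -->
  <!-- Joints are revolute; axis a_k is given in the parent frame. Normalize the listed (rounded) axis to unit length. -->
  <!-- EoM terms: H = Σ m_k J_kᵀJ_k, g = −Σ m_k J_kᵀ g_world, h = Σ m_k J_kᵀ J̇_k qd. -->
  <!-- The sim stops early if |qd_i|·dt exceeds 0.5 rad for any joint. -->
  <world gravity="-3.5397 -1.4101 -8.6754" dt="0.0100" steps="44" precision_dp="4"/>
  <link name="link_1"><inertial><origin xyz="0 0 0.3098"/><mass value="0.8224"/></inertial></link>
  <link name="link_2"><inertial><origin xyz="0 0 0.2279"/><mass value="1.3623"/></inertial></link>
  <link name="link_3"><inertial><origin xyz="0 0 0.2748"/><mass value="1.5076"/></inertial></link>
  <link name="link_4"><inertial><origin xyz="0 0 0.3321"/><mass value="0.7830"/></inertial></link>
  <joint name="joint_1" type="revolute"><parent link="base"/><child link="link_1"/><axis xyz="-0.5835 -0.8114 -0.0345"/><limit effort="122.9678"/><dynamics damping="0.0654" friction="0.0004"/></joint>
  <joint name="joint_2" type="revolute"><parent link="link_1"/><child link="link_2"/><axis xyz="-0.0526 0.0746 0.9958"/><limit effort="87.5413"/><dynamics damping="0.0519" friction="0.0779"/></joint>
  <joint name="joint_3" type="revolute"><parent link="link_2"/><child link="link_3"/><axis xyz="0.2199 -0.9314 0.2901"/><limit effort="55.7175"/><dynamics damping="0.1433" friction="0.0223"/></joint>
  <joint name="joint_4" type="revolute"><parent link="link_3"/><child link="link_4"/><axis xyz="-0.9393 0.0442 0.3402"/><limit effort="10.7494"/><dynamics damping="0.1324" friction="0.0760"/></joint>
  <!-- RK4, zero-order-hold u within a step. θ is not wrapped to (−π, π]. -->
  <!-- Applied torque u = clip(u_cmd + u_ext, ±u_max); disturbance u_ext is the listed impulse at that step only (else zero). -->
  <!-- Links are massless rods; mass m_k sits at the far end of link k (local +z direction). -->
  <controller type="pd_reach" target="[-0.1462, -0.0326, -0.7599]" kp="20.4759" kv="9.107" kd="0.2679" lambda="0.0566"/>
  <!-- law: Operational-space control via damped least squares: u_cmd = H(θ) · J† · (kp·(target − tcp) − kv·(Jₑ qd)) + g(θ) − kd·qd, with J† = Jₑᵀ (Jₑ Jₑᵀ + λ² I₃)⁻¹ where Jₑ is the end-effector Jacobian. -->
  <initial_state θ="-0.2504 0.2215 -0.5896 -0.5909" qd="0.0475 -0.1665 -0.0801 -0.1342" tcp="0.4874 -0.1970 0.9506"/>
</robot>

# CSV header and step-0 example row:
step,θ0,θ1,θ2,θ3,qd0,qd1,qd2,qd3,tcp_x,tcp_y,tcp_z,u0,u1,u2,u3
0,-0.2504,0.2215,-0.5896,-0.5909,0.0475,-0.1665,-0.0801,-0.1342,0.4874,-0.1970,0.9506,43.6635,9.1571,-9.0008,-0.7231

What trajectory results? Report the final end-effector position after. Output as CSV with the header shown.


step,θ0,θ1,θ2,θ3,qd0,qd1,qd2,qd3,tcp_x,tcp_y,tcp_z,u0,u1,u2,u3
1,-0.2471,0.2188,-0.5986,-0.6011,0.6142,-0.3675,-1.7288,-1.8864,0.4865,-0.1973,0.9491,39.4309,8.5481,-7.7933,-0.1446
2,-0.2385,0.2143,-0.6232,-0.6269,1.1071,-0.5369,-3.1803,-3.2469,0.4847,-0.1971,0.9450,33.5016,7.8145,-6.8926,0.2582
3,-0.2254,0.2086,-0.6612,-0.6646,1.5138,-0.6058,-4.4371,-4.2672,0.4819,-0.1962,0.9388,26.6256,6.9449,-6.2315,0.5321
4,-0.2086,0.2027,-0.7109,-0.7110,1.8320,-0.5658,-5.5077,-4.9906,0.4781,-0.1943,0.9307,19.5148,5.9495,-5.7525,0.7156
5,-0.1891,0.1976,-0.7705,-0.7633,2.0671,-0.4412,-6.4069,-5.4595,0.4733,-0.1913,0.9212,12.7352,4.8525,-5.4043,0.8387
6,-0.1677,0.1941,-0.8383,-0.8192,2.2289,-0.2651,-7.1552,-5.7177,0.4676,-0.1871,0.9105,6.6729,3.6828,-5.1417,0.9233
7,-0.1449,0.1924,-0.9129,-0.8769,2.3297,-0.0661,-7.7762,-5.8077,0.4612,-0.1819,0.8988,1.5556,2.4693,-4.9251,0.9840
8,-0.1213,0.1926,-0.9933,-0.9347,2.3863,0.1171,-8.3002,-5.7476,0.4543,-0.1755,0.8862,-2.4792,1.2498,-4.7183,1.0236
9,-0.0973,0.1946,-1.0786,-0.9913,2.4074,0.2946,-8.7425,-5.5910,0.4472,-0.1683,0.8730,-5.3953,0.0462,-4.4922,1.0517
10,-0.0732,0.1984,-1.1679,-1.0461,2.4026,0.4645,-9.1209,-5.3676,0.4399,-0.1602,0.8591,-7.2146,-1.1127,-4.2246,1.0691
11,-0.0493,0.2038,-1.2608,-1.0983,2.3814,0.6241,-9.4511,-5.0940,0.4327,-0.1515,0.8446,-7.9932,-2.1916,-3.8976,1.0728
12,-0.0256,0.2107,-1.3567,-1.1476,2.3516,0.7749,-9.7441,-4.7813,0.4257,-0.1424,0.8294,-7.8319,-3.1525,-3.4992,1.0598
13,-0.0022,0.2191,-1.4555,-1.1936,2.3197,0.9217,-10.0066,-4.4368,0.4191,-0.1329,0.8136,-6.8835,-3.9589,-3.0241,1.0268
14,0.0208,0.2290,-1.5567,-1.2361,2.2904,1.0713,-10.2418,-4.0650,0.4128,-0.1233,0.7970,-5.3556,-4.5819,-2.4757,0.9719
15,0.0436,0.2405,-1.6602,-1.2747,2.2670,1.2321,-10.4502,-3.6693,0.4068,-0.1137,0.7796,-3.4982,-5.0075,-1.8659,0.8938
16,0.0662,0.2537,-1.7656,-1.3092,2.2514,1.4139,-10.6313,-3.2528,0.4012,-0.1042,0.7613,-1.5738,-5.2418,-1.2140,0.7928
17,0.0887,0.2688,-1.8727,-1.3395,2.2439,1.6264,-10.7849,-2.8187,0.3959,-0.0950,0.7421,0.1820,-5.3101,-0.5439,0.6701
18,0.1112,0.2863,-1.9811,-1.3654,2.2442,1.8793,-10.9121,-2.3702,0.3908,-0.0860,0.7221,1.5954,-5.2520,0.1199,0.5278
19,0.1336,0.3065,-2.0908,-1.3868,2.2511,2.1821,-11.0163,-1.9098,0.3857,-0.0774,0.7011,2.5720,-5.1114,0.7545,0.3685
20,0.1562,0.3301,-2.2013,-1.4035,2.2637,2.5439,-11.1032,-1.4382,0.3807,-0.0692,0.6793,3.0938,-4.9284,1.3408,0.1954
21,0.1789,0.3576,-2.3127,-1.4155,2.2812,2.9746,-11.1811,-0.9541,0.3756,-0.0615,0.6566,3.2011,-4.7336,1.8625,0.0116
22,0.2018,0.3899,-2.4249,-1.4226,2.3038,3.4856,-11.2609,-0.4528,0.3703,-0.0542,0.6332,2.9711,-4.5464,2.3056,-0.1798
23,0.2250,0.4277,-2.5380,-1.4245,2.3316,4.0923,-11.3584,0.0668,0.3648,-0.0474,0.6091,2.4868,-4.3778,2.6554,-0.3717
24,0.2485,0.4721,-2.6522,-1.4213,2.3635,4.8165,-11.4995,0.5936,0.3590,-0.0410,0.5846,1.8145,-4.2376,2.8903,-0.5463
25,0.2723,0.5245,-2.7681,-1.4125,2.4064,5.6784,-11.6943,1.1835,0.3529,-0.0351,0.5598,1.1496,-4.1092,3.0083,-0.7253
26,0.2966,0.5863,-2.8864,-1.3974,2.4647,6.7111,-11.9687,1.8659,0.3464,-0.0298,0.5350,0.6424,-3.9790,3.0014,-0.9104
27,0.3216,0.6594,-3.0079,-1.3748,2.5433,7.9488,-12.3464,2.6896,0.3397,-0.0252,0.5106,0.5476,-3.8153,2.8747,-1.1110
28,0.3476,0.7460,-3.1337,-1.3430,2.6465,9.3900,-12.8139,3.7303,0.3328,-0.0219,0.4874,1.4120,-3.5185,2.6901,-1.3546
29,0.3746,0.8474,-3.2641,-1.2993,2.7678,10.8429,-13.1868,5.0615,0.3261,-0.0204,0.4668,4.6017,-2.7093,2.7803,-1.7003
30,0.4029,0.9607,-3.3953,-1.2411,2.8721,11.5547,-12.8211,6.5436,0.3199,-0.0218,0.4515,13.0037,-0.0272,4.8016,-2.2211
31,0.4322,1.0731,-3.5154,-1.1692,2.9480,10.5583,-10.9403,7.6467,0.3142,-0.0266,0.4442,23.9411,5.9569,12.2968,-2.8099
32,0.4624,1.1682,-3.6095,-1.0887,3.0997,8.4093,-7.8893,8.2984,0.3084,-0.0337,0.4450,20.6244,9.4982,18.6719,-3.1000
33,0.4941,1.2405,-3.6720,-1.0049,3.2503,6.1465,-4.7654,8.4088,0.3016,-0.0408,0.4498,10.9176,9.1303,18.3166,-3.0420
34,0.5270,1.2925,-3.7072,-0.9226,3.3448,4.3445,-2.3795,8.0355,0.2934,-0.0466,0.4553,3.7535,8.1384,15.9425,-2.7671
35,0.5608,1.3290,-3.7223,-0.8452,3.4063,3.0004,-0.6906,7.4418,0.2840,-0.0508,0.4594,-1.0875,7.2748,13.5485,-2.3929
36,0.5950,1.3538,-3.7230,-0.7740,3.4496,1.9713,0.5199,6.7876,0.2736,-0.0533,0.4615,-4.5065,6.5482,11.4560,-1.9972
37,0.6296,1.3694,-3.7133,-0.7092,3.4815,1.1544,1.4114,6.1604,0.2627,-0.0542,0.4615,-6.9945,5.9206,9.6675,-1.6262
38,0.6646,1.3776,-3.6957,-0.6504,3.5057,0.4810,2.0902,5.6036,0.2514,-0.0540,0.4595,-8.8301,5.3708,8.1336,-1.3029
39,0.6997,1.3796,-3.6722,-0.5966,3.5248,-0.0763,2.6129,5.1493,0.2401,-0.0527,0.4557,-10.1806,4.8839,6.8147,-1.0399
40,0.7350,1.3767,-3.6441,-0.5467,3.5411,-0.5019,2.9971,4.8359,0.2289,-0.0505,0.4502,-11.1564,4.4376,5.6820,-0.8473
41,0.7705,1.3700,-3.6127,-0.4995,3.5548,-0.8471,3.2851,4.6236,0.2180,-0.0478,0.4434,-11.9042,4.0292,4.6970,-0.7115
42,0.8061,1.3602,-3.5789,-0.4539,3.5663,-1.1106,3.4855,4.5096,0.2074,-0.0446,0.4353,-12.4959,3.6455,3.8385,-0.6286
43,0.8418,1.3482,-3.5434,-0.4089,3.5756,-1.2854,3.6004,4.4865,0.1973,-0.0410,0.4261,-12.9899,3.2731,3.0891,-0.5934
44,0.8776,1.3349,-3.5072,-0.3639,3.5822,-1.3595,3.6274,4.5426,0.1875,-0.0372,0.4160,,,,
# final tcp position (m): 0.1875 -0.0372 0.4160


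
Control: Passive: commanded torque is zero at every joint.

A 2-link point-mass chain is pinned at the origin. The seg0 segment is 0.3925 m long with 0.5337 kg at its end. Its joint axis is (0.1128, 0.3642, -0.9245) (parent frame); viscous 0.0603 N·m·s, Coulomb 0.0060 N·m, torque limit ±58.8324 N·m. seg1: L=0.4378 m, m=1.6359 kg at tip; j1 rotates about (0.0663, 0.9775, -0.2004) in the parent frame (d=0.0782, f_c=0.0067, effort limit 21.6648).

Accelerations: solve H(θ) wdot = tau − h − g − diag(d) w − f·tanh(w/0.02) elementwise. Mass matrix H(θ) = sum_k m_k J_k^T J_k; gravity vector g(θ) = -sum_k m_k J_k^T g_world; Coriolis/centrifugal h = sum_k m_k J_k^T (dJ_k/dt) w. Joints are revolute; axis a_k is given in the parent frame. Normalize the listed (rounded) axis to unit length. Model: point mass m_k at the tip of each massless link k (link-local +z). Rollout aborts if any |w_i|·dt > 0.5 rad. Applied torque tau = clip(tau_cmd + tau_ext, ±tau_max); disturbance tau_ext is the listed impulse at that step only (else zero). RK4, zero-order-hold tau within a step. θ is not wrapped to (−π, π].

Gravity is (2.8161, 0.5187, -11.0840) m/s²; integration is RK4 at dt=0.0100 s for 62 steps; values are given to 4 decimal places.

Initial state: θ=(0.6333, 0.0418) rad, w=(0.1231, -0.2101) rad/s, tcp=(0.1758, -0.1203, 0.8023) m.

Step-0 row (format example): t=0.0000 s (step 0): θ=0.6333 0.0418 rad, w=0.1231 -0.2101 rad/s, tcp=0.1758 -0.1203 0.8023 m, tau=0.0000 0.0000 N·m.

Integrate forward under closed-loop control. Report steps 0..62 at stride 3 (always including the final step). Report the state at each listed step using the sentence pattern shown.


t=0.0300 s (step 3): θ=0.6345 0.0424 rad, w=-0.0310 0.2403 rad/s, tcp=0.1762 -0.1208 0.8022 m, tau=0.0000 0.0000 N·m.
t=0.0600 s (step 6): θ=0.6317 0.0560 rad, w=-0.1544 0.6693 rad/s, tcp=0.1801 -0.1235 0.8007 m, tau=0.0000 0.0000 N·m.
t=0.0900 s (step 9): θ=0.6250 0.0828 rad, w=-0.2969 1.1216 rad/s, tcp=0.1876 -0.1286 0.7978 m, tau=0.0000 0.0000 N·m.
t=0.1200 s (step 12): θ=0.6136 0.1237 rad, w=-0.4674 1.6121 rad/s, tcp=0.1987 -0.1358 0.7931 m, tau=0.0000 0.0000 N·m.
t=0.1500 s (step 15): θ=0.5969 0.1799 rad, w=-0.6497 2.1375 rad/s, tcp=0.2137 -0.1449 0.7858 m, tau=0.0000 0.0000 N·m.
t=0.1800 s (step 18): θ=0.5748 0.2522 rad, w=-0.8154 2.6861 rad/s, tcp=0.2327 -0.1557 0.7750 m, tau=0.0000 0.0000 N·m.
t=0.2100 s (step 21): θ=0.5484 0.3412 rad, w=-0.9411 3.2489 rad/s, tcp=0.2557 -0.1680 0.7595 m, tau=0.0000 0.0000 N·m.
t=0.2400 s (step 24): θ=0.5189 0.4472 rad, w=-1.0172 3.8243 rad/s, tcp=0.2824 -0.1813 0.7378 m, tau=0.0000 0.0000 N·m.
t=0.2700 s (step 27): θ=0.4878 0.5708 rad, w=-1.0453 4.4163 rad/s, tcp=0.3120 -0.1954 0.7082 m, tau=0.0000 0.0000 N·m.
t=0.3000 s (step 30): θ=0.4565 0.7124 rad, w=-1.0332 5.0296 rad/s, tcp=0.3429 -0.2099 0.6690 m, tau=0.0000 0.0000 N·m.
t=0.3300 s (step 33): θ=0.4261 0.8728 rad, w=-0.9895 5.6646 rad/s, tcp=0.3727 -0.2243 0.6184 m, tau=0.0000 0.0000 N·m.
t=0.3600 s (step 36): θ=0.3974 1.0525 rad, w=-0.9205 6.3145 rad/s, tcp=0.3978 -0.2378 0.5551 m, tau=0.0000 0.0000 N·m.
t=0.3900 s (step 39): θ=0.3711 1.2516 rad, w=-0.8281 6.9626 rad/s, tcp=0.4138 -0.2497 0.4790 m, tau=0.0000 0.0000 N·m.
t=0.4200 s (step 42): θ=0.3480 1.4699 rad, w=-0.7065 7.5803 rad/s, tcp=0.4153 -0.2586 0.3917 m, tau=0.0000 0.0000 N·m.
t=0.4500 s (step 45): θ=0.3292 1.7057 rad, w=-0.5349 8.1244 rad/s, tcp=0.3970 -0.2633 0.2970 m, tau=0.0000 0.0000 N·m.
t=0.4800 s (step 48): θ=0.3170 1.9560 rad, w=-0.2588 8.5309 rad/s, tcp=0.3547 -0.2629 0.2016 m, tau=0.0000 0.0000 N·m.
t=0.5100 s (step 51): θ=0.3162 2.2152 rad, w=0.2699 8.6948 rad/s, tcp=0.2871 -0.2567 0.1142 m, tau=0.0000 0.0000 N·m.
t=0.5400 s (step 54): θ=0.3399 2.4731 rad, w=1.4997 8.3861 rad/s, tcp=0.1966 -0.2451 0.0440 m, tau=0.0000 0.0000 N·m.
t=0.5700 s (step 57): θ=0.4267 2.7074 rad, w=4.8630 6.9440 rad/s, tcp=0.0902 -0.2283 -0.0015 m, tau=0.0000 0.0000 N·m.
t=0.6000 s (step 60): θ=0.6807 2.8644 rad, w=12.8882 3.0454 rad/s, tcp=-0.0205 -0.2035 -0.0203 m, tau=0.0000 0.0000 N·m.
t=0.6200 s (step 62): θ=1.0028 2.8891 rad, w=19.0382 -0.5957 rad/s, tcp=-0.0878 -0.1789 -0.0203 m.


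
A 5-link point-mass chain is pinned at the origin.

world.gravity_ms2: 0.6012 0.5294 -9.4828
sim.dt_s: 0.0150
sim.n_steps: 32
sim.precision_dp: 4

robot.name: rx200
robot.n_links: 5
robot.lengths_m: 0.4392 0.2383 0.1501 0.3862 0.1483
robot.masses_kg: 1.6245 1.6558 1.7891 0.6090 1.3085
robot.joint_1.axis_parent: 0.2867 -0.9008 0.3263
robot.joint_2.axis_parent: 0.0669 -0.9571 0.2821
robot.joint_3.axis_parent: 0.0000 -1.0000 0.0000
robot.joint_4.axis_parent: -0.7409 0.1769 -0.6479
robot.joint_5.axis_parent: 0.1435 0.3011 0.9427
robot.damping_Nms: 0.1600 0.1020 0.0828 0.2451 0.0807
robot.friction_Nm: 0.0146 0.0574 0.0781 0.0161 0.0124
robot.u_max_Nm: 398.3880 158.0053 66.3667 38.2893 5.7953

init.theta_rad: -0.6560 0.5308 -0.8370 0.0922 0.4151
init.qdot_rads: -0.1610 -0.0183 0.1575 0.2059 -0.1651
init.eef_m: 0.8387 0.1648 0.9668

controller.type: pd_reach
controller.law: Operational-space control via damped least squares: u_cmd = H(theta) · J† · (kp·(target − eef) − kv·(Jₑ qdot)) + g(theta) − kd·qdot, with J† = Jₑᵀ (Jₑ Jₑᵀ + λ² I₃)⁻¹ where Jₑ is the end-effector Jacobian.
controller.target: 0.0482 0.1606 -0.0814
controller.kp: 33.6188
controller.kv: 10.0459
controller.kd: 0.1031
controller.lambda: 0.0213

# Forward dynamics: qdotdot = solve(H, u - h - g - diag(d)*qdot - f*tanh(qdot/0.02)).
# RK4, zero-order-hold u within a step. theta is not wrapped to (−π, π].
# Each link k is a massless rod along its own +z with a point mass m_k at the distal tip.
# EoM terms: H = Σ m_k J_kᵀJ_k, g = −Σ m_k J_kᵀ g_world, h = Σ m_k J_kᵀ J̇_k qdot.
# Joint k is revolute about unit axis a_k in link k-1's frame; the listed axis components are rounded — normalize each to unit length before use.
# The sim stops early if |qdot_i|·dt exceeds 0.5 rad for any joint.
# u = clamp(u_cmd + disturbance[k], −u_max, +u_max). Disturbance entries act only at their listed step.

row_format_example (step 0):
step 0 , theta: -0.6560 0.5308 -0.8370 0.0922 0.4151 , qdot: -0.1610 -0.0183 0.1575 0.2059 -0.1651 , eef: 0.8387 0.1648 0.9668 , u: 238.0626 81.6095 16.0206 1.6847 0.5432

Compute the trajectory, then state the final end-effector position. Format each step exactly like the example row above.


step 1 , theta: -0.6450 0.5314 -0.8593 0.1013 0.4191 , qdot: 1.6349 0.0487 -3.0924 1.0079 0.4443 , eef: 0.8372 0.1659 0.9618 , u: 199.4438 68.1765 14.4531 1.1122 0.3465
step 2 , theta: -0.6090 0.5296 -0.9229 0.1215 0.4252 , qdot: 3.1809 -0.3792 -5.2547 1.6798 0.6180 , eef: 0.8295 0.1668 0.9497 , u: 154.3644 51.7639 11.0536 0.9150 0.2534
step 3 , theta: -0.5518 0.5173 -1.0096 0.1509 0.4355 , qdot: 4.4434 -1.3517 -6.1866 2.2461 0.9510 , eef: 0.8155 0.1673 0.9316 , u: 111.5509 36.3122 7.6641 0.7951 0.1590
step 4 , theta: -0.4780 0.4876 -1.1029 0.1881 0.4482 , qdot: 5.4013 -2.6420 -6.1701 2.7151 0.9842 , eef: 0.7956 0.1674 0.9084 , u: 75.5033 23.7690 5.2143 0.5826 0.0898
step 5 , theta: -0.3920 0.4381 -1.1911 0.2315 0.4629 , qdot: 6.0601 -3.9706 -5.5483 3.0767 1.1137 , eef: 0.7702 0.1671 0.8812 , u: 46.9034 14.5155 4.0264 0.1995 -0.0073
step 6 , theta: -0.2981 0.3699 -1.2678 0.2793 0.4790 , qdot: 6.4496 -5.1090 -4.6713 3.2935 1.1500 , eef: 0.7402 0.1663 0.8508 , u: 24.7513 8.1079 3.9382 -0.3519 -0.1093
step 7 , theta: -0.2002 0.2871 -1.3312 0.3291 0.4967 , qdot: 6.6036 -5.8989 -3.7970 3.3341 1.2435 , eef: 0.7065 0.1651 0.8182 , u: 7.8484 3.9804 4.6942 -1.0356 -0.2264
step 8 , theta: -0.1015 0.1957 -1.3828 0.3781 0.5156 , qdot: 6.5601 -6.2656 -3.1127 3.1849 1.2666 , eef: 0.6703 0.1635 0.7843 , u: -4.7875 1.5894 5.9934 -1.7928 -0.3374
step 9 , theta: -0.0046 0.1019 -1.4261 0.4236 0.5350 , qdot: 6.3611 -6.2241 -2.6999 2.8684 1.2576 , eef: 0.6326 0.1617 0.7496 , u: -13.9418 0.4998 7.6095 -2.5662 -0.4414
step 10 , theta: 0.0885 0.0112 -1.4653 0.4633 0.5540 , qdot: 6.0538 -5.8653 -2.5521 2.4363 1.1770 , eef: 0.5944 0.1598 0.7146 , u: -20.3198 0.3384 9.3637 -3.3066 -0.5311
step 11 , theta: 0.1764 -0.0726 -1.5038 0.4962 0.5717 , qdot: 5.6829 -5.3131 -2.5978 1.9545 1.0687 , eef: 0.5565 0.1579 0.6797 , u: -24.5920 0.7984 11.1392 -3.9803 -0.6100
step 12 , theta: 0.2586 -0.1473 -1.5438 0.5218 0.5877 , qdot: 5.2841 -4.6804 -2.7502 1.4809 0.9397 , eef: 0.5194 0.1561 0.6450 , u: -27.3502 1.6280 12.8511 -4.5661 -0.6783
step 13 , theta: 0.3347 -0.2126 -1.5865 0.5407 0.6017 , qdot: 4.8809 -4.0469 -2.9353 1.0553 0.8125 , eef: 0.4836 0.1545 0.6107 , u: -29.0712 2.6393 14.4460 -5.0536 -0.7382
step 14 , theta: 0.4049 -0.2687 -1.6318 0.5538 0.6139 , qdot: 4.4869 -3.4589 -3.1050 0.6977 0.6892 , eef: 0.4493 0.1531 0.5768 , u: -30.1031 3.7006 15.8889 -5.4399 -0.7898
step 15 , theta: 0.4693 -0.3165 -1.6794 0.5620 0.6241 , qdot: 4.1087 -2.9380 -3.2329 0.4141 0.5753 , eef: 0.4166 0.1520 0.5436 , u: -30.6872 4.7278 17.1616 -5.7278 -0.8336
step 16 , theta: 0.5282 -0.3571 -1.7285 0.5665 0.6327 , qdot: 3.7492 -2.4912 -3.3089 0.2007 0.4704 , eef: 0.3857 0.1511 0.5110 , u: -30.9820 5.6713 18.2560 -5.9238 -0.8697
step 17 , theta: 0.5818 -0.3915 -1.7783 0.5684 0.6397 , qdot: 3.4091 -2.1172 -3.3323 0.0494 0.3757 , eef: 0.3565 0.1504 0.4791 , u: -31.0899 6.5059 19.1720 -6.0366 -0.8984
step 18 , theta: 0.6305 -0.4209 -1.8281 0.5684 0.6453 , qdot: 3.0887 -1.8135 -3.3041 -0.0470 0.2961 , eef: 0.3291 0.1499 0.4481 , u: -31.0729 7.2217 19.9145 -6.0790 -0.9206
step 19 , theta: 0.6746 -0.4462 -1.8771 0.5672 0.6498 , qdot: 2.7870 -1.5726 -3.2328 -0.1004 0.2192 , eef: 0.3033 0.1495 0.4180 , u: -30.9669 7.8196 20.4893 -6.0595 -0.9353
step 20 , theta: 0.7142 -0.4683 -1.9248 0.5656 0.6531 , qdot: 2.5025 -1.3856 -3.1272 -0.1230 0.1529 , eef: 0.2791 0.1491 0.3889 , u: -30.8032 8.3074 20.9084 -5.9846 -0.9439
step 21 , theta: 0.7497 -0.4880 -1.9707 0.5637 0.6554 , qdot: 2.2343 -1.2457 -2.9939 -0.1231 0.0944 , eef: 0.2565 0.1489 0.3608 , u: -30.5953 8.6947 21.1822 -5.8626 -0.9467
step 22 , theta: 0.7813 -0.5059 -2.0144 0.5620 0.6568 , qdot: 1.9812 -1.1467 -2.8387 -0.1073 0.0453 , eef: 0.2353 0.1487 0.3337 , u: -30.3529 8.9931 21.3229 -5.7006 -0.9445
step 23 , theta: 0.8092 -0.5226 -2.0557 0.5606 0.6582 , qdot: 1.7420 -1.0825 -2.6652 -0.0808 0.0314 , eef: 0.2156 0.1484 0.3078 , u: -30.0965 9.2141 21.3472 -5.5059 -0.9409
step 24 , theta: 0.8337 -0.5385 -2.0942 0.5597 0.6591 , qdot: 1.5151 -1.0471 -2.4818 -0.0491 -0.0051 , eef: 0.1972 0.1481 0.2830 , u: -29.7965 9.3694 21.2551 -5.2819 -0.9298
step 25 , theta: 0.8548 -0.5541 -2.1299 0.5593 0.6600 , qdot: 1.2995 -1.0352 -2.2908 -0.0152 -0.0349 , eef: 0.1801 0.1478 0.2593 , u: -29.4720 9.4699 21.0640 -5.0338 -0.9151
step 26 , theta: 0.8727 -0.5697 -2.1628 0.5593 0.6607 , qdot: 1.0937 -1.0409 -2.0971 0.0168 -0.0629 , eef: 0.1643 0.1474 0.2368 , u: -29.1233 9.5256 20.7834 -4.7633 -0.8967
step 27 , theta: 0.8876 -0.5854 -2.1927 0.5599 0.6610 , qdot: 0.8964 -1.0603 -1.9024 0.0466 -0.0824 , eef: 0.1496 0.1469 0.2154 , u: -28.7512 9.5453 20.4242 -4.4751 -0.8757
step 28 , theta: 0.8997 -0.6015 -2.2197 0.5608 0.6610 , qdot: 0.7069 -1.0905 -1.7080 0.0747 -0.0980 , eef: 0.1360 0.1463 0.1952 , u: -28.3455 9.5370 19.9934 -4.1742 -0.8521
step 29 , theta: 0.9089 -0.6182 -2.2438 0.5622 0.6607 , qdot: 0.5240 -1.1277 -1.5160 0.1009 -0.1091 , eef: 0.1234 0.1457 0.1761 , u: -27.9027 9.5079 19.4992 -3.8637 -0.8262
step 30 , theta: 0.9154 -0.6354 -2.2650 0.5639 0.6603 , qdot: 0.3466 -1.1688 -1.3282 0.1249 -0.1167 , eef: 0.1119 0.1449 0.1582 , u: -27.4186 9.4643 18.9487 -3.5463 -0.7983
step 31 , theta: 0.9193 -0.6532 -2.2835 0.5660 0.6598 , qdot: 0.1740 -1.2105 -1.1462 0.1467 -0.1201 , eef: 0.1013 0.1441 0.1414 , u: -26.8896 9.4114 18.3484 -3.2244 -0.7687
step 32 , theta: 0.9207 -0.6717 -2.2994 0.5684 0.6592 , qdot: 0.0053 -1.2504 -0.9713 0.1666 -0.1198 , eef: 0.0917 0.1433 0.1256
final eef position (m): 0.0917 0.1433 0.1256


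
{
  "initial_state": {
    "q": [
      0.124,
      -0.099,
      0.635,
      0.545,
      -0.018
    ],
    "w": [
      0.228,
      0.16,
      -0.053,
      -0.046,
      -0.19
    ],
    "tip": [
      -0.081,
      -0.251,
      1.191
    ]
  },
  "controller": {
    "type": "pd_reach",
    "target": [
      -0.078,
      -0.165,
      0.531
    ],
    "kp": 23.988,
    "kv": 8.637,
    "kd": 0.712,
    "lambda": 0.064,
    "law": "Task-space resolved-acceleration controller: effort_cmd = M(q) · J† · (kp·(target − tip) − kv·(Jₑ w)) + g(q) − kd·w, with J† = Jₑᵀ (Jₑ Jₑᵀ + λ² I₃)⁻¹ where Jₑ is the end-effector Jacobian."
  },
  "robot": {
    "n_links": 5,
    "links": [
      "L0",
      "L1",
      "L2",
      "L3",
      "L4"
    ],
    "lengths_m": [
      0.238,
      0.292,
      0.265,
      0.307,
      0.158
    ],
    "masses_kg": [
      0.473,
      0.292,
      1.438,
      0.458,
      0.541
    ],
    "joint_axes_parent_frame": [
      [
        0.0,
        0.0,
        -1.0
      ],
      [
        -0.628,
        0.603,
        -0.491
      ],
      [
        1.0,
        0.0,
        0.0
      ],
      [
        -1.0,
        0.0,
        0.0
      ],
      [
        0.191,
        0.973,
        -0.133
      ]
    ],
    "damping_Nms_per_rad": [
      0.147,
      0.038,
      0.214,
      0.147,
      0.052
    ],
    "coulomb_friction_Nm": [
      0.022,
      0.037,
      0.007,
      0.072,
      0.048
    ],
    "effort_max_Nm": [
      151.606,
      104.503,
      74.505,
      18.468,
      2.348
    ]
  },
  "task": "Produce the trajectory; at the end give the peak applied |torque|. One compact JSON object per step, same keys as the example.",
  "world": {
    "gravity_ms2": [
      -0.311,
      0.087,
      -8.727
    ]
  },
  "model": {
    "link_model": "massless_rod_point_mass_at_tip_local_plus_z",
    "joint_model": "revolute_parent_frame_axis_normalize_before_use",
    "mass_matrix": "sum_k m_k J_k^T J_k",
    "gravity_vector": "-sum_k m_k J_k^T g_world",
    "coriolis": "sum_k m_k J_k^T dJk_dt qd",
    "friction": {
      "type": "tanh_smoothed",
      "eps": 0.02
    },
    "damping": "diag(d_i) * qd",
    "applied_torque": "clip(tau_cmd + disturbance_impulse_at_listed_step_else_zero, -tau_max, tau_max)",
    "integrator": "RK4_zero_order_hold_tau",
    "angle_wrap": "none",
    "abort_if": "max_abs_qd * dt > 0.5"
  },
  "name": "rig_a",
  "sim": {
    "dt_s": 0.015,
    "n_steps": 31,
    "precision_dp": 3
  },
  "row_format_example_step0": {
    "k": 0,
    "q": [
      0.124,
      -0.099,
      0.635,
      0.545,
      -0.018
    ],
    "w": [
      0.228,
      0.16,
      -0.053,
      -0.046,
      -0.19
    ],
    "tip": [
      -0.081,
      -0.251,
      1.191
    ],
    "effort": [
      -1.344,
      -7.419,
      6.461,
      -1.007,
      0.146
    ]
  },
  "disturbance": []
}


{"k":1,"q":[0.127,-0.097,0.641,0.555,-0.019],"w":[0.082,0.055,0.788,1.287,0.0],"tip":[-0.081,-0.25,1.19],"effort":[-1.081,-6.628,5.034,-1.77,-0.007]}
{"k":2,"q":[0.124,-0.099,0.654,0.578,-0.019],"w":[-0.336,-0.227,1.042,1.899,0.015],"tip":[-0.081,-0.249,1.188],"effort":[-0.777,-5.475,3.999,-1.882,-0.012]}
{"k":3,"q":[0.118,-0.103,0.672,0.61,-0.019],"w":[-0.575,-0.428,1.238,2.263,0.037],"tip":[-0.081,-0.249,1.185],"effort":[-0.641,-4.263,2.931,-1.767,-0.019]}
{"k":4,"q":[0.108,-0.111,0.691,0.645,-0.019],"w":[-0.722,-0.59,1.371,2.471,0.042],"tip":[-0.082,-0.25,1.181],"effort":[-0.608,-3.014,1.897,-1.534,-0.008]}
{"k":5,"q":[0.096,-0.121,0.712,0.683,-0.019],"w":[-0.808,-0.724,1.46,2.584,0.031],"tip":[-0.084,-0.253,1.176],"effort":[-0.643,-1.774,0.923,-1.251,0.017]}
{"k":6,"q":[0.084,-0.133,0.735,0.722,-0.018],"w":[-0.857,-0.841,1.515,2.642,0.026],"tip":[-0.086,-0.258,1.17],"effort":[-0.715,-0.59,0.031,-0.959,0.039]}
{"k":7,"q":[0.071,-0.146,0.758,0.762,-0.018],"w":[-0.883,-0.942,1.544,2.666,0.025],"tip":[-0.088,-0.263,1.164],"effort":[-0.809,0.518,-0.774,-0.679,0.059]}
{"k":8,"q":[0.057,-0.161,0.781,0.802,-0.018],"w":[-0.894,-1.031,1.554,2.669,0.03],"tip":[-0.091,-0.269,1.157],"effort":[-0.912,1.538,-1.491,-0.421,0.076]}
{"k":9,"q":[0.044,-0.177,0.804,0.842,-0.017],"w":[-0.897,-1.107,1.552,2.661,0.031],"tip":[-0.094,-0.276,1.149],"effort":[-1.019,2.468,-2.125,-0.191,0.095]}
{"k":10,"q":[0.031,-0.194,0.827,0.882,-0.017],"w":[-0.894,-1.171,1.54,2.645,0.025],"tip":[-0.097,-0.283,1.14],"effort":[-1.125,3.309,-2.682,0.011,0.119]}
{"k":11,"q":[0.017,-0.212,0.85,0.921,-0.017],"w":[-0.89,-1.225,1.521,2.624,0.015],"tip":[-0.101,-0.291,1.132],"effort":[-1.226,4.064,-3.168,0.186,0.145]}
{"k":12,"q":[0.004,-0.23,0.873,0.96,-0.017],"w":[-0.886,-1.27,1.496,2.601,0.002],"tip":[-0.104,-0.299,1.122],"effort":[-1.319,4.736,-3.589,0.333,0.172]}
{"k":13,"q":[-0.009,-0.25,0.895,0.999,-0.018],"w":[-0.883,-1.306,1.466,2.577,-0.008],"tip":[-0.107,-0.308,1.113],"effort":[-1.401,5.33,-3.952,0.456,0.197]}
{"k":14,"q":[-0.023,-0.27,0.917,1.038,-0.018],"w":[-0.88,-1.335,1.434,2.552,-0.018],"tip":[-0.11,-0.316,1.103],"effort":[-1.469,5.85,-4.262,0.557,0.219]}
{"k":15,"q":[-0.036,-0.29,0.938,1.076,-0.018],"w":[-0.88,-1.356,1.399,2.528,-0.026],"tip":[-0.113,-0.325,1.093],"effort":[-1.525,6.305,-4.525,0.638,0.239]}
{"k":16,"q":[-0.049,-0.31,0.959,1.114,-0.018],"w":[-0.881,-1.372,1.362,2.503,-0.031],"tip":[-0.115,-0.333,1.083],"effort":[-1.566,6.701,-4.747,0.701,0.256]}
{"k":17,"q":[-0.062,-0.331,0.979,1.151,-0.018],"w":[-0.884,-1.383,1.322,2.48,-0.028],"tip":[-0.117,-0.341,1.072],"effort":[-1.593,7.041,-4.932,0.748,0.266]}
{"k":18,"q":[-0.076,-0.352,0.999,1.188,-0.018],"w":[-0.889,-1.388,1.282,2.456,-0.022],"tip":[-0.119,-0.349,1.061],"effort":[-1.606,7.334,-5.084,0.78,0.273]}
{"k":19,"q":[-0.089,-0.373,1.018,1.225,-0.019],"w":[-0.895,-1.387,1.243,2.432,-0.034],"tip":[-0.121,-0.357,1.05],"effort":[-1.614,7.591,-5.21,0.801,0.293]}
{"k":20,"q":[-0.102,-0.393,1.036,1.261,-0.019],"w":[-0.903,-1.382,1.202,2.408,-0.036],"tip":[-0.122,-0.364,1.039],"effort":[-1.607,7.807,-5.309,0.811,0.305]}
{"k":21,"q":[-0.116,-0.414,1.054,1.297,-0.02],"w":[-0.912,-1.373,1.161,2.384,-0.046],"tip":[-0.123,-0.372,1.029],"effort":[-1.593,7.991,-5.386,0.811,0.321]}
{"k":22,"q":[-0.13,-0.434,1.071,1.332,-0.021],"w":[-0.922,-1.36,1.12,2.36,-0.05],"tip":[-0.124,-0.378,1.018],"effort":[-1.568,8.143,-5.441,0.802,0.334]}
{"k":23,"q":[-0.144,-0.455,1.087,1.368,-0.022],"w":[-0.934,-1.345,1.078,2.335,-0.058],"tip":[-0.124,-0.385,1.007],"effort":[-1.534,8.269,-5.479,0.785,0.348]}
{"k":24,"q":[-0.158,-0.475,1.103,1.402,-0.023],"w":[-0.947,-1.326,1.036,2.311,-0.062],"tip":[-0.124,-0.391,0.996],"effort":[-1.493,8.37,-5.5,0.762,0.359]}
{"k":25,"q":[-0.172,-0.494,1.118,1.437,-0.024],"w":[-0.96,-1.305,0.994,2.286,-0.067],"tip":[-0.123,-0.396,0.985],"effort":[-1.444,8.45,-5.507,0.733,0.371]}
{"k":26,"q":[-0.187,-0.514,1.133,1.471,-0.025],"w":[-0.974,-1.282,0.952,2.261,-0.071],"tip":[-0.123,-0.401,0.974],"effort":[-1.39,8.51,-5.5,0.698,0.381]}
{"k":27,"q":[-0.201,-0.533,1.147,1.505,-0.026],"w":[-0.989,-1.257,0.91,2.235,-0.075],"tip":[-0.122,-0.406,0.963],"effort":[-1.331,8.553,-5.483,0.659,0.39]}
{"k":28,"q":[-0.216,-0.551,1.16,1.538,-0.027],"w":[-1.003,-1.229,0.868,2.209,-0.077],"tip":[-0.121,-0.41,0.953],"effort":[-1.267,8.581,-5.455,0.616,0.399]}
{"k":29,"q":[-0.231,-0.57,1.173,1.571,-0.028],"w":[-1.017,-1.201,0.827,2.183,-0.079],"tip":[-0.119,-0.414,0.942],"effort":[-1.2,8.595,-5.419,0.569,0.407]}
{"k":30,"q":[-0.247,-0.587,1.185,1.603,-0.029],"w":[-1.032,-1.17,0.785,2.156,-0.081],"tip":[-0.118,-0.417,0.932],"effort":[-1.131,8.598,-5.374,0.519,0.414]}
{"k":31,"q":[-0.262,-0.605,1.197,1.636,-0.03],"w":[-1.046,-1.139,0.744,2.129,-0.082],"tip":[-0.116,-0.42,0.922]}
{"summary": "max |effort| (N\u00b7m): 8.598"}


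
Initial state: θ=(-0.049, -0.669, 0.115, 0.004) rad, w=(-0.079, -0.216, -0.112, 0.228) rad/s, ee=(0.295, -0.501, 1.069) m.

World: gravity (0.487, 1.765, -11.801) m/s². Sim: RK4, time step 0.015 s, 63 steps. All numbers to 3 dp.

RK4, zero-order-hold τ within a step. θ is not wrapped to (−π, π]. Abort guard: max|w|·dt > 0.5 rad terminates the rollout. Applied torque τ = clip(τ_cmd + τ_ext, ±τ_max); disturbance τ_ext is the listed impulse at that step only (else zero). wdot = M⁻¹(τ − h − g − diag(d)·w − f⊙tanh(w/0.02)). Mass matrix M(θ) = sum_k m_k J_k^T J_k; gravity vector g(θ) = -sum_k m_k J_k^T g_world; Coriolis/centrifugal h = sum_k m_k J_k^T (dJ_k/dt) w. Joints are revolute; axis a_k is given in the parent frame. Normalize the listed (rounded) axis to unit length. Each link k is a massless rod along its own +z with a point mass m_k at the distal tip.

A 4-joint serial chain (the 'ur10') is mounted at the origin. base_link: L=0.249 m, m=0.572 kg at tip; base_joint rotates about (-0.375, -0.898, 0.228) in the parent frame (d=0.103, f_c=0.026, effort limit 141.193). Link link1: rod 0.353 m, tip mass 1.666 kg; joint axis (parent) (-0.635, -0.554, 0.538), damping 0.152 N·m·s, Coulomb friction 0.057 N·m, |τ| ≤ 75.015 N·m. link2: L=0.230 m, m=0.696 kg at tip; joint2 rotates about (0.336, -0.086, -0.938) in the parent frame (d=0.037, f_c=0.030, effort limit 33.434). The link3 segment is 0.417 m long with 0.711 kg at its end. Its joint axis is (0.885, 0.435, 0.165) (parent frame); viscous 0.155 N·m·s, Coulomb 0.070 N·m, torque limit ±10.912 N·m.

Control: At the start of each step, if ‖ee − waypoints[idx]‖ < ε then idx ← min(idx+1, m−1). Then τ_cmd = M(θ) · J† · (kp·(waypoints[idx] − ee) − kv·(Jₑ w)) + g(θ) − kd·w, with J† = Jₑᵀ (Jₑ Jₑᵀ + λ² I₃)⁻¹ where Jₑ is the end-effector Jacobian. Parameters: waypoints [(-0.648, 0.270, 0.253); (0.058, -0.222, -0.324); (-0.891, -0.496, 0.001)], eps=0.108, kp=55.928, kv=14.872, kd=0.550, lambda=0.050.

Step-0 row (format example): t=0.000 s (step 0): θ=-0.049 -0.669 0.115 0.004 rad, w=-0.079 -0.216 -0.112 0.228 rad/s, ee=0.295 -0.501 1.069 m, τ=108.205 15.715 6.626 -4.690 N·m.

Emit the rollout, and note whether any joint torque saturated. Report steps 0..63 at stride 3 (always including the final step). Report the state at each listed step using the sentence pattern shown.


t=0.045 s (step 3): θ=0.095 -0.898 -0.080 -0.159 rad, w=5.056 -8.671 -1.857 -9.557 rad/s, ee=0.244 -0.499 1.063 m, τ=-10.776 -42.381 3.844 -0.110 N·m.
t=0.090 s (step 6): θ=0.353 -1.369 -0.189 -0.691 rad, w=5.984 -10.242 -1.777 -11.288 rad/s, ee=0.125 -0.477 0.999 m, τ=9.404 19.787 -2.227 -2.579 N·m.
t=0.135 s (step 9): θ=0.631 -1.760 -0.234 -1.096 rad, w=6.541 -7.194 0.033 -7.066 rad/s, ee=0.003 -0.442 0.889 m, τ=1.478 26.405 -2.950 -2.812 N·m.
t=0.180 s (step 12): θ=0.946 -2.022 -0.196 -1.355 rad, w=7.391 -4.548 1.547 -4.699 rad/s, ee=-0.113 -0.390 0.791 m, τ=-6.850 20.771 -1.745 -0.997 N·m.
t=0.225 s (step 15): θ=1.277 -2.176 -0.119 -1.536 rad, w=7.044 -2.342 1.569 -3.538 rad/s, ee=-0.221 -0.323 0.707 m, τ=-11.787 14.446 0.233 0.998 N·m.
t=0.270 s (step 18): θ=1.555 -2.241 -0.073 -1.682 rad, w=5.128 -0.661 0.390 -2.986 rad/s, ee=-0.316 -0.251 0.630 m, τ=-13.460 10.066 2.197 2.485 N·m.
t=0.315 s (step 21): θ=1.736 -2.241 -0.077 -1.805 rad, w=2.976 0.605 -0.452 -2.492 rad/s, ee=-0.395 -0.185 0.558 m, τ=-13.457 7.101 3.205 3.181 N·m.
t=0.360 s (step 24): θ=1.832 -2.192 -0.103 -1.905 rad, w=1.401 1.525 -0.639 -1.941 rad/s, ee=-0.456 -0.126 0.495 m, τ=-13.178 4.304 3.398 3.269 N·m.
t=0.405 s (step 27): θ=1.871 -2.110 -0.130 -1.980 rad, w=0.421 2.107 -0.524 -1.420 rad/s, ee=-0.502 -0.075 0.443 m, τ=-13.177 1.537 3.266 3.059 N·m.
t=0.450 s (step 30): θ=1.876 -2.007 -0.150 -2.034 rad, w=-0.139 2.394 -0.347 -0.987 rad/s, ee=-0.537 -0.029 0.404 m, τ=-13.532 -0.931 3.084 2.756 N·m.
t=0.495 s (step 33): θ=1.863 -1.898 -0.163 -2.071 rad, w=-0.434 2.458 -0.196 -0.652 rad/s, ee=-0.565 0.013 0.373 m, τ=-14.153 -2.951 2.946 2.458 N·m.
t=0.540 s (step 36): θ=1.839 -1.789 -0.169 -2.094 rad, w=-0.575 2.371 -0.093 -0.409 rad/s, ee=-0.586 0.051 0.348 m, τ=-14.897 -4.497 2.856 2.204 N·m.
t=0.585 s (step 39): θ=1.812 -1.686 -0.172 -2.109 rad, w=-0.623 2.191 -0.028 -0.240 rad/s, ee=-0.603 0.085 0.329 m, τ=-15.652 -5.617 2.797 2.003 N·m.
t=0.630 s (step 42): θ=1.784 -1.592 -0.172 -2.117 rad, w=-0.620 1.962 -0.001 -0.129 rad/s, ee=-0.616 0.114 0.313 m, τ=-16.361 -6.393 2.763 1.850 N·m.
t=0.675 s (step 45): θ=1.757 -1.509 -0.172 -2.121 rad, w=-0.591 1.720 0.004 -0.059 rad/s, ee=-0.626 0.139 0.300 m, τ=-16.966 -6.907 2.739 1.734 N·m.
t=0.720 s (step 48): θ=1.731 -1.437 -0.172 -2.123 rad, w=-0.549 1.485 0.003 -0.018 rad/s, ee=-0.633 0.161 0.290 m, τ=-17.431 -7.230 2.709 1.650 N·m.
t=0.765 s (step 51): θ=1.713 -1.386 -0.176 -2.135 rad, w=0.289 -0.062 -0.481 -1.522 rad/s, ee=-0.635 0.175 0.278 m, τ=-6.058 -21.497 1.498 -8.984 N·m.
t=0.810 s (step 54): θ=1.762 -1.444 -0.215 -2.272 rad, w=1.696 -2.158 -1.123 -4.071 rad/s, ee=-0.592 0.155 0.234 m, τ=-10.625 -9.429 2.023 -2.326 N·m.
t=0.855 s (step 57): θ=1.855 -1.552 -0.268 -2.469 rad, w=2.406 -2.476 -1.175 -4.501 rad/s, ee=-0.525 0.113 0.175 m, τ=-11.158 -2.793 1.860 0.060 N·m.
t=0.900 s (step 60): θ=1.975 -1.654 -0.319 -2.666 rad, w=2.922 -1.976 -1.109 -4.234 rad/s, ee=-0.455 0.067 0.117 m, τ=-10.196 1.112 1.461 0.631 N·m.
t=0.945 s (step 63): θ=2.118 -1.722 -0.370 -2.848 rad, w=3.406 -0.950 -1.189 -3.829 rad/s, ee=-0.392 0.025 0.065 m.
any joint saturated: yes
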